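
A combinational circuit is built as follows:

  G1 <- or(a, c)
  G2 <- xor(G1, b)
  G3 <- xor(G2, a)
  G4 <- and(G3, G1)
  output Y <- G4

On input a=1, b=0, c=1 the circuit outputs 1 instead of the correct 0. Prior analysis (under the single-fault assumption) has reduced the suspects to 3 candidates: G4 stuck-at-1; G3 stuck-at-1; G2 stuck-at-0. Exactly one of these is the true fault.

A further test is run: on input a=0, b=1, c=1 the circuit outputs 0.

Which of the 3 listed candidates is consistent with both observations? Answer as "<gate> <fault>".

Evaluate each candidate on input a=0, b=1, c=1:
  G4 stuck-at-1: G1=1, G2=0, G3=0, G4=1 [stuck-at-1] → 1 — eliminated
  G3 stuck-at-1: G1=1, G2=0, G3=1 [stuck-at-1], G4=1 → 1 — eliminated
  G2 stuck-at-0: G1=1, G2=0 [stuck-at-0], G3=0, G4=0 → 0 — matches
Only G2 stuck-at-0 reproduces the observed 0.

G2 stuck-at-0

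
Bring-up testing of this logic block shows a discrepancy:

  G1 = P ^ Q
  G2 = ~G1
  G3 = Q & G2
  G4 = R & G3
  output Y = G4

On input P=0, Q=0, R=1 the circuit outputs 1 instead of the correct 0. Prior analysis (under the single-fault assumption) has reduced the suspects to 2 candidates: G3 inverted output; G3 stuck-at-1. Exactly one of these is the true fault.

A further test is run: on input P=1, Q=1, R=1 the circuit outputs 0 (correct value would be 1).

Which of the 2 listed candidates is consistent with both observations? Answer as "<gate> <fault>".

G3 inverted output

Evaluate each candidate on input P=1, Q=1, R=1:
  G3 inverted output: G1=0, G2=1, G3=0 [inverted output], G4=0 → 0 — matches
  G3 stuck-at-1: G1=0, G2=1, G3=1 [stuck-at-1], G4=1 → 1 — eliminated
Only G3 inverted output reproduces the observed 0.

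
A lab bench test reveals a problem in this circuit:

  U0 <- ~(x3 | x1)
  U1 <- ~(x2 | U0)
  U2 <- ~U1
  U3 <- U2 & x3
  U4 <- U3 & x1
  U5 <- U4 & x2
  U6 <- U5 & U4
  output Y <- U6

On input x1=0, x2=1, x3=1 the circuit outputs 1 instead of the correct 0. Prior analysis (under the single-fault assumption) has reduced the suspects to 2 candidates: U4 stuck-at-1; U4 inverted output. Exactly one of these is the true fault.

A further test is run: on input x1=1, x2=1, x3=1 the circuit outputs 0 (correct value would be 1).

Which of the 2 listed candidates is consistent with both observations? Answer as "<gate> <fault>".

Evaluate each candidate on input x1=1, x2=1, x3=1:
  U4 stuck-at-1: U0=0, U1=0, U2=1, U3=1, U4=1 [stuck-at-1], U5=1, U6=1 → 1 — eliminated
  U4 inverted output: U0=0, U1=0, U2=1, U3=1, U4=0 [inverted output], U5=0, U6=0 → 0 — matches
Only U4 inverted output reproduces the observed 0.

U4 inverted output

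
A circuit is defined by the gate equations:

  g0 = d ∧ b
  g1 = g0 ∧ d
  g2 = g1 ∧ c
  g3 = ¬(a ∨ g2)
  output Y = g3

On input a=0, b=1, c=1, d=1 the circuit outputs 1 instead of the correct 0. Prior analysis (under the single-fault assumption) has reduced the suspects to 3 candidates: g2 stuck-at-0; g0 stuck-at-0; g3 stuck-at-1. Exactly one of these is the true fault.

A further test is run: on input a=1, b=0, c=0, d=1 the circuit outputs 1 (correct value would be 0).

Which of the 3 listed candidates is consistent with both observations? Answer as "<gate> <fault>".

Evaluate each candidate on input a=1, b=0, c=0, d=1:
  g2 stuck-at-0: g0=0, g1=0, g2=0 [stuck-at-0], g3=0 → 0 — eliminated
  g0 stuck-at-0: g0=0 [stuck-at-0], g1=0, g2=0, g3=0 → 0 — eliminated
  g3 stuck-at-1: g0=0, g1=0, g2=0, g3=1 [stuck-at-1] → 1 — matches
Only g3 stuck-at-1 reproduces the observed 1.

g3 stuck-at-1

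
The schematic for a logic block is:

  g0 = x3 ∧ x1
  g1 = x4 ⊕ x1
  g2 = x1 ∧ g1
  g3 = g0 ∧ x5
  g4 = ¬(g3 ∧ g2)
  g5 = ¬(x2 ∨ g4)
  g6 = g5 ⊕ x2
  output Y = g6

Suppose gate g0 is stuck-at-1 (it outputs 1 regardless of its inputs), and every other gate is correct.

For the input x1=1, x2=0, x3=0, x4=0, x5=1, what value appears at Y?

Propagate with g0 forced: g0=1 [stuck-at-1], g1=1, g2=1, g3=1, g4=0, g5=1, g6=1.
So Y = 1. (Without the fault it would be 0.)

1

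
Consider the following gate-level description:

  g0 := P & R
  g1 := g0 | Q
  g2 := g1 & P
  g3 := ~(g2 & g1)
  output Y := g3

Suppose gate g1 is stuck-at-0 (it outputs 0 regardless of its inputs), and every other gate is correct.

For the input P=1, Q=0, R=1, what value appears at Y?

1

Propagate with g1 forced: g0=1, g1=0 [stuck-at-0], g2=0, g3=1.
So Y = 1. (Without the fault it would be 0.)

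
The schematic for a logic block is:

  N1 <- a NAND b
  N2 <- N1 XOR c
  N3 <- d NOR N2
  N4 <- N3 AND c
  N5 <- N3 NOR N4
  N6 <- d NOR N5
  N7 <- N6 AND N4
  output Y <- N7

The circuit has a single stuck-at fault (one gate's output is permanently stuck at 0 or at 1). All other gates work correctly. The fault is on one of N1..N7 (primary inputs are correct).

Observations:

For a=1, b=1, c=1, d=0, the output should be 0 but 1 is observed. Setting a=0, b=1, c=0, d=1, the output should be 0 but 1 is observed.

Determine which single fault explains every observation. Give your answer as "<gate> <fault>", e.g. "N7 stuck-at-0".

Fault-free values for test 1 (a=1, b=1, c=1, d=0): N1=0, N2=1, N3=0, N4=0, N5=1, N6=0, N7=0, giving Y=0. Observed 1.
Test 1: faults giving observed 1 are {N1 stuck-at-1, N2 stuck-at-0, N3 stuck-at-1, N4 stuck-at-1, N7 stuck-at-1}.
Test 2 (a=0, b=1, c=0, d=1): fault-free N1=1, N2=1, N3=0, N4=0, N5=1, N6=0, N7=0 → 0; observed 1. Eliminates N1 stuck-at-1, N2 stuck-at-0, N3 stuck-at-1, N4 stuck-at-1.
Only N7 stuck-at-1 is consistent with every test.

N7 stuck-at-1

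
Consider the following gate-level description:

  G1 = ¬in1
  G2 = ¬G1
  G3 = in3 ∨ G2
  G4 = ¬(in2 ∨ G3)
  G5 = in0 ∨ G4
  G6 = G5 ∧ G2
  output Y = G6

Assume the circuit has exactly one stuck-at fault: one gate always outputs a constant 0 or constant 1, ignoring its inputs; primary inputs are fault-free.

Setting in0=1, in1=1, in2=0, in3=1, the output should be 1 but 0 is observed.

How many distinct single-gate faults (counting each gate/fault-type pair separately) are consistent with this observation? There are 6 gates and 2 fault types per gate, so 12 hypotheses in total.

4

Fault-free: G1=0, G2=1, G3=1, G4=0, G5=1, G6=1 → 1. Observed 0.
  G1 stuck-at-0: output 1 ✗
  G1 stuck-at-1: output 0 ✓
  G2 stuck-at-0: output 0 ✓
  G2 stuck-at-1: output 1 ✗
  G3 stuck-at-0: output 1 ✗
  G3 stuck-at-1: output 1 ✗
  G4 stuck-at-0: output 1 ✗
  G4 stuck-at-1: output 1 ✗
  G5 stuck-at-0: output 0 ✓
  G5 stuck-at-1: output 1 ✗
  G6 stuck-at-0: output 0 ✓
  G6 stuck-at-1: output 1 ✗
Consistent faults: {G1 stuck-at-1, G2 stuck-at-0, G5 stuck-at-0, G6 stuck-at-0} — 4 in all.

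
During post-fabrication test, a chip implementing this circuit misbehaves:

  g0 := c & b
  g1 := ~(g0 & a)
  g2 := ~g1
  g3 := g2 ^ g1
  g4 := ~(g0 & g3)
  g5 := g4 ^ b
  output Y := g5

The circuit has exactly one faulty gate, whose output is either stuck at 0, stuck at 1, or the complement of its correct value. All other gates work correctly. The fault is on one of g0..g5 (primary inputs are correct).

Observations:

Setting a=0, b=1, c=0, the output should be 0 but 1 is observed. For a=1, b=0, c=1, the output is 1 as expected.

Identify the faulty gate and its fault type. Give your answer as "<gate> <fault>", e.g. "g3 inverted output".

g5 stuck-at-1

Fault-free values for test 1 (a=0, b=1, c=0): g0=0, g1=1, g2=0, g3=1, g4=1, g5=0, giving Y=0. Observed 1.
Test 1: faults giving observed 1 are {g0 stuck-at-1, g0 inverted output, g4 stuck-at-0, g4 inverted output, g5 stuck-at-1, g5 inverted output}.
Test 2 (a=1, b=0, c=1): fault-free g0=0, g1=1, g2=0, g3=1, g4=1, g5=1 → 1; observed 1. Eliminates g0 stuck-at-1, g0 inverted output, g4 stuck-at-0, g4 inverted output, g5 inverted output.
Only g5 stuck-at-1 is consistent with every test.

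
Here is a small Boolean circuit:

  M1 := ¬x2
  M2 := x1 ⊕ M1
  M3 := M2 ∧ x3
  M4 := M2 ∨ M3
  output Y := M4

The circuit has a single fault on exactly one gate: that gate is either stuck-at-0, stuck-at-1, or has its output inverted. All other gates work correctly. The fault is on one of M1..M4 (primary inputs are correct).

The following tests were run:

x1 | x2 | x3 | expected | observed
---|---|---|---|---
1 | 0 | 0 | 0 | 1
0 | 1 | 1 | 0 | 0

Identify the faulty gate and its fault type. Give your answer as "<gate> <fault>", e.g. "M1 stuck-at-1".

Fault-free values for test 1 (x1=1, x2=0, x3=0): M1=1, M2=0, M3=0, M4=0, giving Y=0. Observed 1.
Test 1: faults giving observed 1 are {M1 stuck-at-0, M1 inverted output, M2 stuck-at-1, M2 inverted output, M3 stuck-at-1, M3 inverted output, M4 stuck-at-1, M4 inverted output}.
Test 2 (x1=0, x2=1, x3=1): fault-free M1=0, M2=0, M3=0, M4=0 → 0; observed 0. Eliminates M1 inverted output, M2 stuck-at-1, M2 inverted output, M3 stuck-at-1, M3 inverted output, M4 stuck-at-1, M4 inverted output.
Only M1 stuck-at-0 is consistent with every test.

M1 stuck-at-0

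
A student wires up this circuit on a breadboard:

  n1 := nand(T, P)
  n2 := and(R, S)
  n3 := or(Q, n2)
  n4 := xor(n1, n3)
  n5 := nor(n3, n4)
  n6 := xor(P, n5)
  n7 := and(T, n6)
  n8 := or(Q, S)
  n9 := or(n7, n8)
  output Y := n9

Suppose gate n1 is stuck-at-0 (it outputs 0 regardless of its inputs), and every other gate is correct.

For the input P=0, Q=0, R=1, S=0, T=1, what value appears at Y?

1

Propagate with n1 forced: n1=0 [stuck-at-0], n2=0, n3=0, n4=0, n5=1, n6=1, n7=1, n8=0, n9=1.
So Y = 1. (Without the fault it would be 0.)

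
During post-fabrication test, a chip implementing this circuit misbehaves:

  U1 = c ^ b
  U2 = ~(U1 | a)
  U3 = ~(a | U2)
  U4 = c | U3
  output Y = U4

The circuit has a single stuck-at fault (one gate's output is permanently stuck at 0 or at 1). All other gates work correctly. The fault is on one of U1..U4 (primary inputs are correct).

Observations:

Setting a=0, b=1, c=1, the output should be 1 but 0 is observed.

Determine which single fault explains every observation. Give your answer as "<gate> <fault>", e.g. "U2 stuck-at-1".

U4 stuck-at-0

Fault-free values for test 1 (a=0, b=1, c=1): U1=0, U2=1, U3=0, U4=1, giving Y=1. Observed 0.
Test 1: faults giving observed 0 are {U4 stuck-at-0}.
Only U4 stuck-at-0 is consistent with every test.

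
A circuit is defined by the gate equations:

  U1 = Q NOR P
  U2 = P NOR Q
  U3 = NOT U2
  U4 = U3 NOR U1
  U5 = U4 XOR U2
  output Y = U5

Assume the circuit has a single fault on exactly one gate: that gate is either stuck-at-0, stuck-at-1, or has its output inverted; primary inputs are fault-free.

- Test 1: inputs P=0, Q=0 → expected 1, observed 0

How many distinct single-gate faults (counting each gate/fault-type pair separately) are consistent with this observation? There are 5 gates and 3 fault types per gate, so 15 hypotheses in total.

Fault-free: U1=1, U2=1, U3=0, U4=0, U5=1 → 1. Observed 0.
  U1: stuck-at-0, inverted output ✓; others ✗
  U2: stuck-at-0, inverted output ✓; others ✗
  U3: none of the 3 fault types match ✗
  U4: stuck-at-1, inverted output ✓; others ✗
  U5: stuck-at-0, inverted output ✓; others ✗
Consistent faults: {U1 stuck-at-0, U1 inverted output, U2 stuck-at-0, U2 inverted output, U4 stuck-at-1, U4 inverted output, U5 stuck-at-0, U5 inverted output} — 8 in all.

8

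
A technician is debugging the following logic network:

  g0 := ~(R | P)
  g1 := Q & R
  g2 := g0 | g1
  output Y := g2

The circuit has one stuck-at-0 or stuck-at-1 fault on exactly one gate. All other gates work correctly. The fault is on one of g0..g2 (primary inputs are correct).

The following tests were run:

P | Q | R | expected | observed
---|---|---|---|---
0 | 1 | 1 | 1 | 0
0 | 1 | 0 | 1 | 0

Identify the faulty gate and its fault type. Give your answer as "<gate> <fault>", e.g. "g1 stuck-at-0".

g2 stuck-at-0

Fault-free values for test 1 (P=0, Q=1, R=1): g0=0, g1=1, g2=1, giving Y=1. Observed 0.
Test 1: faults giving observed 0 are {g1 stuck-at-0, g2 stuck-at-0}.
Test 2 (P=0, Q=1, R=0): fault-free g0=1, g1=0, g2=1 → 1; observed 0. Eliminates g1 stuck-at-0.
Only g2 stuck-at-0 is consistent with every test.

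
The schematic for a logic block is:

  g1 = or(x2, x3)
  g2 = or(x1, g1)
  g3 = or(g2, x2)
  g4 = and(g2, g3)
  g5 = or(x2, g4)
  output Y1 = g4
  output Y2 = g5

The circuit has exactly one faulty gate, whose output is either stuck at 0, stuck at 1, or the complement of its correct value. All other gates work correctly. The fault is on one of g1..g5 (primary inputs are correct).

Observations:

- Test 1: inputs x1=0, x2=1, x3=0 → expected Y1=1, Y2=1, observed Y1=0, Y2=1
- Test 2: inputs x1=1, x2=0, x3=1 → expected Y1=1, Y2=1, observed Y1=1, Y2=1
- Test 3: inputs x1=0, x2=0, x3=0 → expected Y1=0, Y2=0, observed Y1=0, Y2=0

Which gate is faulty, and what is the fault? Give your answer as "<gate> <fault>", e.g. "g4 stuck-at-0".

Fault-free values for test 1 (x1=0, x2=1, x3=0): g1=1, g2=1, g3=1, g4=1, g5=1, giving Y1=1, Y2=1. Observed Y1=0, Y2=1.
Test 1: faults giving observed Y1=0, Y2=1 are {g1 stuck-at-0, g1 inverted output, g2 stuck-at-0, g2 inverted output, g3 stuck-at-0, g3 inverted output, g4 stuck-at-0, g4 inverted output}.
Test 2 (x1=1, x2=0, x3=1): fault-free g1=1, g2=1, g3=1, g4=1, g5=1 → Y1=1, Y2=1; observed Y1=1, Y2=1. Eliminates g2 stuck-at-0, g2 inverted output, g3 stuck-at-0, g3 inverted output, g4 stuck-at-0, g4 inverted output.
Test 3 (x1=0, x2=0, x3=0): fault-free g1=0, g2=0, g3=0, g4=0, g5=0 → Y1=0, Y2=0; observed Y1=0, Y2=0. Eliminates g1 inverted output.
Only g1 stuck-at-0 is consistent with every test.

g1 stuck-at-0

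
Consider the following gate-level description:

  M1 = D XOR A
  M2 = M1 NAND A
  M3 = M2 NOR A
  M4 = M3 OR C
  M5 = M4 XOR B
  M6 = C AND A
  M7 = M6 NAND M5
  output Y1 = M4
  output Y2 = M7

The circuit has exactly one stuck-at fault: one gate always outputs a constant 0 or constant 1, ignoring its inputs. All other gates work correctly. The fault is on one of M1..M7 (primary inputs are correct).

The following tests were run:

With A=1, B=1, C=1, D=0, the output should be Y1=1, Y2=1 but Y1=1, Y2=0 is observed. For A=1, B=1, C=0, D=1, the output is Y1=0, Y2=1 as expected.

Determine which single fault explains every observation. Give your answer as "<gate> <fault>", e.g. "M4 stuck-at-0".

Fault-free values for test 1 (A=1, B=1, C=1, D=0): M1=1, M2=0, M3=0, M4=1, M5=0, M6=1, M7=1, giving Y1=1, Y2=1. Observed Y1=1, Y2=0.
Test 1: faults giving observed Y1=1, Y2=0 are {M5 stuck-at-1, M7 stuck-at-0}.
Test 2 (A=1, B=1, C=0, D=1): fault-free M1=0, M2=1, M3=0, M4=0, M5=1, M6=0, M7=1 → Y1=0, Y2=1; observed Y1=0, Y2=1. Eliminates M7 stuck-at-0.
Only M5 stuck-at-1 is consistent with every test.

M5 stuck-at-1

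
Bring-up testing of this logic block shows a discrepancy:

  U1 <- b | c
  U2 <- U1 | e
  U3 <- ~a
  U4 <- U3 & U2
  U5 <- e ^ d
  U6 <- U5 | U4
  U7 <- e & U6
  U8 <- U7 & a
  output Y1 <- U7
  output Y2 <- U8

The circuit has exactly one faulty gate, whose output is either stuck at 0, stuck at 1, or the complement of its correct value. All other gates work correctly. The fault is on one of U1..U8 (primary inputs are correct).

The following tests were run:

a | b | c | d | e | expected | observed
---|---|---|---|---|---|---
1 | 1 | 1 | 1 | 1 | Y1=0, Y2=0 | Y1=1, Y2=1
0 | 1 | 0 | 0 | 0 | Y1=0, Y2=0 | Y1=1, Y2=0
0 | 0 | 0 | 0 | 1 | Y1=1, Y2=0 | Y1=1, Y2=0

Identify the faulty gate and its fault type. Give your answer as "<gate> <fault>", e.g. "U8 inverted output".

Fault-free values for test 1 (a=1, b=1, c=1, d=1, e=1): U1=1, U2=1, U3=0, U4=0, U5=0, U6=0, U7=0, U8=0, giving Y1=0, Y2=0. Observed Y1=1, Y2=1.
Test 1: faults giving observed Y1=1, Y2=1 are {U3 stuck-at-1, U3 inverted output, U4 stuck-at-1, U4 inverted output, U5 stuck-at-1, U5 inverted output, U6 stuck-at-1, U6 inverted output, U7 stuck-at-1, U7 inverted output}.
Test 2 (a=0, b=1, c=0, d=0, e=0): fault-free U1=1, U2=1, U3=1, U4=1, U5=0, U6=1, U7=0, U8=0 → Y1=0, Y2=0; observed Y1=1, Y2=0. Eliminates U3 stuck-at-1, U3 inverted output, U4 stuck-at-1, U4 inverted output, U5 stuck-at-1, U5 inverted output, U6 stuck-at-1, U6 inverted output.
Test 3 (a=0, b=0, c=0, d=0, e=1): fault-free U1=0, U2=1, U3=1, U4=1, U5=1, U6=1, U7=1, U8=0 → Y1=1, Y2=0; observed Y1=1, Y2=0. Eliminates U7 inverted output.
Only U7 stuck-at-1 is consistent with every test.

U7 stuck-at-1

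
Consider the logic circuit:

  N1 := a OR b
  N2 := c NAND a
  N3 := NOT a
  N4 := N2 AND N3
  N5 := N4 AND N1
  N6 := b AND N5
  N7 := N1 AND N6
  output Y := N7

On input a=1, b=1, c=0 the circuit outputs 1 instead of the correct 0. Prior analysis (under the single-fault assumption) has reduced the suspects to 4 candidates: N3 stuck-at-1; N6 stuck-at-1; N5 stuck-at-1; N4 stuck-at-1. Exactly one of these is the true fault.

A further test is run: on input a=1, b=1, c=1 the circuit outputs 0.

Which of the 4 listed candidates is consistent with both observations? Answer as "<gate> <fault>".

N3 stuck-at-1

Evaluate each candidate on input a=1, b=1, c=1:
  N3 stuck-at-1: N1=1, N2=0, N3=1 [stuck-at-1], N4=0, N5=0, N6=0, N7=0 → 0 — matches
  N6 stuck-at-1: N1=1, N2=0, N3=0, N4=0, N5=0, N6=1 [stuck-at-1], N7=1 → 1 — eliminated
  N5 stuck-at-1: N1=1, N2=0, N3=0, N4=0, N5=1 [stuck-at-1], N6=1, N7=1 → 1 — eliminated
  N4 stuck-at-1: N1=1, N2=0, N3=0, N4=1 [stuck-at-1], N5=1, N6=1, N7=1 → 1 — eliminated
Only N3 stuck-at-1 reproduces the observed 0.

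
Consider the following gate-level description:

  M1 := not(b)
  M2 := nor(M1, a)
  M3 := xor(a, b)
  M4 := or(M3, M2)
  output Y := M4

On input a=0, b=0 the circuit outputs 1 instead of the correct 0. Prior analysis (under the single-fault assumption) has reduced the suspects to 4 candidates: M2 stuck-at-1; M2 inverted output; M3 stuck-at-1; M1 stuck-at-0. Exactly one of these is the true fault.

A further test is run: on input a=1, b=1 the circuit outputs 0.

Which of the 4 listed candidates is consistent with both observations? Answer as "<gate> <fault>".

Evaluate each candidate on input a=1, b=1:
  M2 stuck-at-1: M1=0, M2=1 [stuck-at-1], M3=0, M4=1 → 1 — eliminated
  M2 inverted output: M1=0, M2=1 [inverted output], M3=0, M4=1 → 1 — eliminated
  M3 stuck-at-1: M1=0, M2=0, M3=1 [stuck-at-1], M4=1 → 1 — eliminated
  M1 stuck-at-0: M1=0 [stuck-at-0], M2=0, M3=0, M4=0 → 0 — matches
Only M1 stuck-at-0 reproduces the observed 0.

M1 stuck-at-0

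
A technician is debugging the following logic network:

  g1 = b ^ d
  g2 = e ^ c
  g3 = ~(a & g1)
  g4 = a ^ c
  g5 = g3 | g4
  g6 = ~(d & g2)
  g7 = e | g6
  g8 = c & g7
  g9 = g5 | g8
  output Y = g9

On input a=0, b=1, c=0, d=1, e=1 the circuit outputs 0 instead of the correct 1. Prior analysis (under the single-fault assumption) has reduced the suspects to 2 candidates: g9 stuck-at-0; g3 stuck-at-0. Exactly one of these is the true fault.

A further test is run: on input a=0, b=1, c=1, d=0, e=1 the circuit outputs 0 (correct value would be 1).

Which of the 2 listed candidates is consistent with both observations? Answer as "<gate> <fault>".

g9 stuck-at-0

Evaluate each candidate on input a=0, b=1, c=1, d=0, e=1:
  g9 stuck-at-0: g1=1, g2=0, g3=1, g4=1, g5=1, g6=1, g7=1, g8=1, g9=0 [stuck-at-0] → 0 — matches
  g3 stuck-at-0: g1=1, g2=0, g3=0 [stuck-at-0], g4=1, g5=1, g6=1, g7=1, g8=1, g9=1 → 1 — eliminated
Only g9 stuck-at-0 reproduces the observed 0.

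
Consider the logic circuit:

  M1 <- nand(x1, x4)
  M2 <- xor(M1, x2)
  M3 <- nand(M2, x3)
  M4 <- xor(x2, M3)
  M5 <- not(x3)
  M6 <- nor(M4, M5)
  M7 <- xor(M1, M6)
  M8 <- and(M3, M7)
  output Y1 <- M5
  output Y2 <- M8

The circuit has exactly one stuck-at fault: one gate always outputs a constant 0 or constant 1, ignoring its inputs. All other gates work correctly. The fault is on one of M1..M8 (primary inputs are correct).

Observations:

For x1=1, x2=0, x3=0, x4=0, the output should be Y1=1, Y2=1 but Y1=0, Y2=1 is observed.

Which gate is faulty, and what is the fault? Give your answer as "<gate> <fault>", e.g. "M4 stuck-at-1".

M5 stuck-at-0

Fault-free values for test 1 (x1=1, x2=0, x3=0, x4=0): M1=1, M2=1, M3=1, M4=1, M5=1, M6=0, M7=1, M8=1, giving Y1=1, Y2=1. Observed Y1=0, Y2=1.
Test 1: faults giving observed Y1=0, Y2=1 are {M5 stuck-at-0}.
Only M5 stuck-at-0 is consistent with every test.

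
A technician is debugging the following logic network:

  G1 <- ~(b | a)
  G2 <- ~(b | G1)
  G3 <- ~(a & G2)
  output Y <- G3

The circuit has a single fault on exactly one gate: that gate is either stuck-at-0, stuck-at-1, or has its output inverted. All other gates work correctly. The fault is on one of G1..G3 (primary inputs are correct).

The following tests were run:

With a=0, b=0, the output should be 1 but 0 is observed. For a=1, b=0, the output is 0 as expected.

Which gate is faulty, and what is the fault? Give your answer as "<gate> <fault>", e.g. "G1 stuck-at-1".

Fault-free values for test 1 (a=0, b=0): G1=1, G2=0, G3=1, giving Y=1. Observed 0.
Test 1: faults giving observed 0 are {G3 stuck-at-0, G3 inverted output}.
Test 2 (a=1, b=0): fault-free G1=0, G2=1, G3=0 → 0; observed 0. Eliminates G3 inverted output.
Only G3 stuck-at-0 is consistent with every test.

G3 stuck-at-0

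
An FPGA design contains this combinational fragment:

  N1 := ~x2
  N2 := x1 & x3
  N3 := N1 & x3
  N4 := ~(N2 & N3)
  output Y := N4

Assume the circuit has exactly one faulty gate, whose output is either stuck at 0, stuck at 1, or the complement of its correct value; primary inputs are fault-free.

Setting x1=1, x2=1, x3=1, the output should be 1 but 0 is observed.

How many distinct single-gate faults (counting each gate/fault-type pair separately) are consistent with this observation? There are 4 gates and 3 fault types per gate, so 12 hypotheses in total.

6

Fault-free: N1=0, N2=1, N3=0, N4=1 → 1. Observed 0.
  N1 stuck-at-0: output 1 ✗
  N1 stuck-at-1: output 0 ✓
  N1 inverted output: output 0 ✓
  N2 stuck-at-0: output 1 ✗
  N2 stuck-at-1: output 1 ✗
  N2 inverted output: output 1 ✗
  N3 stuck-at-0: output 1 ✗
  N3 stuck-at-1: output 0 ✓
  N3 inverted output: output 0 ✓
  N4 stuck-at-0: output 0 ✓
  N4 stuck-at-1: output 1 ✗
  N4 inverted output: output 0 ✓
Consistent faults: {N1 stuck-at-1, N1 inverted output, N3 stuck-at-1, N3 inverted output, N4 stuck-at-0, N4 inverted output} — 6 in all.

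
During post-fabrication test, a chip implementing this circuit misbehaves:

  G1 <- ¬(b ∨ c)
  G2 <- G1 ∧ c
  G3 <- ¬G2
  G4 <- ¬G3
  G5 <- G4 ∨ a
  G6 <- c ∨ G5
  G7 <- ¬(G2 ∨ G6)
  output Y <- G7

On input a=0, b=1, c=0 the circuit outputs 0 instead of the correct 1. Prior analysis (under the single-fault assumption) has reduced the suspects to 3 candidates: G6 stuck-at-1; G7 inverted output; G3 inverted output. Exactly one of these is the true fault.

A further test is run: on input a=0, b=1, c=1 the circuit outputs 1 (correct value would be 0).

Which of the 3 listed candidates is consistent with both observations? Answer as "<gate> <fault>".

G7 inverted output

Evaluate each candidate on input a=0, b=1, c=1:
  G6 stuck-at-1: G1=0, G2=0, G3=1, G4=0, G5=0, G6=1 [stuck-at-1], G7=0 → 0 — eliminated
  G7 inverted output: G1=0, G2=0, G3=1, G4=0, G5=0, G6=1, G7=1 [inverted output] → 1 — matches
  G3 inverted output: G1=0, G2=0, G3=0 [inverted output], G4=1, G5=1, G6=1, G7=0 → 0 — eliminated
Only G7 inverted output reproduces the observed 1.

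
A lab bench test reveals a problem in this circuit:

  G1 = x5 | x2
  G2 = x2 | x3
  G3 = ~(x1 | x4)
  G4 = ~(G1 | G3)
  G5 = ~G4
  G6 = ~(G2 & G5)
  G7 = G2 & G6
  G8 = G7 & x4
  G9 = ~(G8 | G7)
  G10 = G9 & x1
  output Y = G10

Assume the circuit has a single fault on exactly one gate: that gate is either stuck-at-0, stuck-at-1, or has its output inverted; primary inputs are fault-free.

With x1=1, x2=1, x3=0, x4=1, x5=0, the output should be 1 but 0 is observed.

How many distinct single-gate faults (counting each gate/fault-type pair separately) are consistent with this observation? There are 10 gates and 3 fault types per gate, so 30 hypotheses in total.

Fault-free: G1=1, G2=1, G3=0, G4=0, G5=1, G6=0, G7=0, G8=0, G9=1, G10=1 → 1. Observed 0.
  G1: stuck-at-0, inverted output ✓; others ✗
  G2: none of the 3 fault types match ✗
  G3: none of the 3 fault types match ✗
  G4: stuck-at-1, inverted output ✓; others ✗
  G5: stuck-at-0, inverted output ✓; others ✗
  G6: stuck-at-1, inverted output ✓; others ✗
  G7: stuck-at-1, inverted output ✓; others ✗
  G8: stuck-at-1, inverted output ✓; others ✗
  G9: stuck-at-0, inverted output ✓; others ✗
  G10: stuck-at-0, inverted output ✓; others ✗
Consistent faults: {G1 stuck-at-0, G1 inverted output, G4 stuck-at-1, G4 inverted output, G5 stuck-at-0, G5 inverted output, G6 stuck-at-1, G6 inverted output, G7 stuck-at-1, G7 inverted output, G8 stuck-at-1, G8 inverted output, G9 stuck-at-0, G9 inverted output, G10 stuck-at-0, G10 inverted output} — 16 in all.

16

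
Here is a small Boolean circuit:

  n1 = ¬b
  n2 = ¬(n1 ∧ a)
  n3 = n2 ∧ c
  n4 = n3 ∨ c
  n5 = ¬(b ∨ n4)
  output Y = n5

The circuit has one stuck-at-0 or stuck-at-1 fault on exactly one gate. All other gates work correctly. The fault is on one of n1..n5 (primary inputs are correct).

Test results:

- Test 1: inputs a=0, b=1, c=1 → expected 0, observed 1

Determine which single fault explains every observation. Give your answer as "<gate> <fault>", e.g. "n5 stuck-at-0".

Fault-free values for test 1 (a=0, b=1, c=1): n1=0, n2=1, n3=1, n4=1, n5=0, giving Y=0. Observed 1.
Test 1: faults giving observed 1 are {n5 stuck-at-1}.
Only n5 stuck-at-1 is consistent with every test.

n5 stuck-at-1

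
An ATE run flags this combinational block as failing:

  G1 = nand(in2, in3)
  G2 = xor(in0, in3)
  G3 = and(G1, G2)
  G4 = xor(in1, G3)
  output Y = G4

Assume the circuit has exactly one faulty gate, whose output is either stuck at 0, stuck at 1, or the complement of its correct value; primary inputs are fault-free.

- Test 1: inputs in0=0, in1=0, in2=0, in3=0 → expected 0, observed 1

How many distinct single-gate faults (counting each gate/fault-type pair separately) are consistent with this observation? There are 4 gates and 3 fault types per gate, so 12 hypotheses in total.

6

Fault-free: G1=1, G2=0, G3=0, G4=0 → 0. Observed 1.
  G1 stuck-at-0: output 0 ✗
  G1 stuck-at-1: output 0 ✗
  G1 inverted output: output 0 ✗
  G2 stuck-at-0: output 0 ✗
  G2 stuck-at-1: output 1 ✓
  G2 inverted output: output 1 ✓
  G3 stuck-at-0: output 0 ✗
  G3 stuck-at-1: output 1 ✓
  G3 inverted output: output 1 ✓
  G4 stuck-at-0: output 0 ✗
  G4 stuck-at-1: output 1 ✓
  G4 inverted output: output 1 ✓
Consistent faults: {G2 stuck-at-1, G2 inverted output, G3 stuck-at-1, G3 inverted output, G4 stuck-at-1, G4 inverted output} — 6 in all.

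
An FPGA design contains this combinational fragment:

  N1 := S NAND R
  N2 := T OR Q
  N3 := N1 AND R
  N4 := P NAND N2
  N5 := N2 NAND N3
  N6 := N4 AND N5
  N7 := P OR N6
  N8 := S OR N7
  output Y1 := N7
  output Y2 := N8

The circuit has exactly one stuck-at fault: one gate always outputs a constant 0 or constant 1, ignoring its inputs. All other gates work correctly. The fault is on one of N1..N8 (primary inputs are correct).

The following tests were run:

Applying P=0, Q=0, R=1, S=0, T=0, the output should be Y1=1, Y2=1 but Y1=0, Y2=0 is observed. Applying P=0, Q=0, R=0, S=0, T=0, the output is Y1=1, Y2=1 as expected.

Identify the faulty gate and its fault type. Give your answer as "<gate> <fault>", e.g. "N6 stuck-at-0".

N2 stuck-at-1

Fault-free values for test 1 (P=0, Q=0, R=1, S=0, T=0): N1=1, N2=0, N3=1, N4=1, N5=1, N6=1, N7=1, N8=1, giving Y1=1, Y2=1. Observed Y1=0, Y2=0.
Test 1: faults giving observed Y1=0, Y2=0 are {N2 stuck-at-1, N4 stuck-at-0, N5 stuck-at-0, N6 stuck-at-0, N7 stuck-at-0}.
Test 2 (P=0, Q=0, R=0, S=0, T=0): fault-free N1=1, N2=0, N3=0, N4=1, N5=1, N6=1, N7=1, N8=1 → Y1=1, Y2=1; observed Y1=1, Y2=1. Eliminates N4 stuck-at-0, N5 stuck-at-0, N6 stuck-at-0, N7 stuck-at-0.
Only N2 stuck-at-1 is consistent with every test.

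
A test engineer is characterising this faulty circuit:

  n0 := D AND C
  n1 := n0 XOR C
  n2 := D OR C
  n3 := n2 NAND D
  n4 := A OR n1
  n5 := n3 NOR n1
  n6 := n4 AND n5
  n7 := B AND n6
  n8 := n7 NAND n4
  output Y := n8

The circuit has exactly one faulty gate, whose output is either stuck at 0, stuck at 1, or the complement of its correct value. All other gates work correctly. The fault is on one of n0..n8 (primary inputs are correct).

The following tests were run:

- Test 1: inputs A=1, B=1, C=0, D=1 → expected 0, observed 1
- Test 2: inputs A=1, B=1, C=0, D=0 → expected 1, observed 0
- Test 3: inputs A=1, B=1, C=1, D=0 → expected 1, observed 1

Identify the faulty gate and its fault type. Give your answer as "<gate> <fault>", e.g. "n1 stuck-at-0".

n3 inverted output

Fault-free values for test 1 (A=1, B=1, C=0, D=1): n0=0, n1=0, n2=1, n3=0, n4=1, n5=1, n6=1, n7=1, n8=0, giving Y=0. Observed 1.
Test 1: faults giving observed 1 are {n0 stuck-at-1, n0 inverted output, n1 stuck-at-1, n1 inverted output, n2 stuck-at-0, n2 inverted output, n3 stuck-at-1, n3 inverted output, n4 stuck-at-0, n4 inverted output, n5 stuck-at-0, n5 inverted output, n6 stuck-at-0, n6 inverted output, n7 stuck-at-0, n7 inverted output, n8 stuck-at-1, n8 inverted output}.
Test 2 (A=1, B=1, C=0, D=0): fault-free n0=0, n1=0, n2=0, n3=1, n4=1, n5=0, n6=0, n7=0, n8=1 → 1; observed 0. Eliminates n0 stuck-at-1, n0 inverted output, n1 stuck-at-1, n1 inverted output, n2 stuck-at-0, n2 inverted output, n3 stuck-at-1, n4 stuck-at-0, n4 inverted output, n5 stuck-at-0, n6 stuck-at-0, n7 stuck-at-0, n8 stuck-at-1.
Test 3 (A=1, B=1, C=1, D=0): fault-free n0=0, n1=1, n2=1, n3=1, n4=1, n5=0, n6=0, n7=0, n8=1 → 1; observed 1. Eliminates n5 inverted output, n6 inverted output, n7 inverted output, n8 inverted output.
Only n3 inverted output is consistent with every test.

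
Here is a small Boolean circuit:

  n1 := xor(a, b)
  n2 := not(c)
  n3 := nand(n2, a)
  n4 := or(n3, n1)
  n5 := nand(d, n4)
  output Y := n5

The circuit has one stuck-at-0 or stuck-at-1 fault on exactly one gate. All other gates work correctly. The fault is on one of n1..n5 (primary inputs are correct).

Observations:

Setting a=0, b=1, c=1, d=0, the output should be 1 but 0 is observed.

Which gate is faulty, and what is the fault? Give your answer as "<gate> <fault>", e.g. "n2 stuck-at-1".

n5 stuck-at-0

Fault-free values for test 1 (a=0, b=1, c=1, d=0): n1=1, n2=0, n3=1, n4=1, n5=1, giving Y=1. Observed 0.
Test 1: faults giving observed 0 are {n5 stuck-at-0}.
Only n5 stuck-at-0 is consistent with every test.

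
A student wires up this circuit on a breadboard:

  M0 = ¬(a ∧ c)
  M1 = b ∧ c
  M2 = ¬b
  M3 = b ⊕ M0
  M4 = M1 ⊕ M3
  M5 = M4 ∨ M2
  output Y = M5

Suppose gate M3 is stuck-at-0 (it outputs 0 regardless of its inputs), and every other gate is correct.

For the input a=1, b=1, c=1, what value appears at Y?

1

Propagate with M3 forced: M0=0, M1=1, M2=0, M3=0 [stuck-at-0], M4=1, M5=1.
So Y = 1. (Without the fault it would be 0.)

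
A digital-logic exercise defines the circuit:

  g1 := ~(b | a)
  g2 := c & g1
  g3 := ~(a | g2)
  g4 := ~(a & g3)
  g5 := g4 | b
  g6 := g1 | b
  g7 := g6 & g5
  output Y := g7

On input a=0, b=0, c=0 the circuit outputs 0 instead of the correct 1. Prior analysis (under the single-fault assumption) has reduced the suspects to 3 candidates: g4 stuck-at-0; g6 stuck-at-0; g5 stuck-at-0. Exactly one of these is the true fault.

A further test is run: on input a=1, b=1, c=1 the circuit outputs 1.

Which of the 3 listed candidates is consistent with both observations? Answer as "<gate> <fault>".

g4 stuck-at-0

Evaluate each candidate on input a=1, b=1, c=1:
  g4 stuck-at-0: g1=0, g2=0, g3=0, g4=0 [stuck-at-0], g5=1, g6=1, g7=1 → 1 — matches
  g6 stuck-at-0: g1=0, g2=0, g3=0, g4=1, g5=1, g6=0 [stuck-at-0], g7=0 → 0 — eliminated
  g5 stuck-at-0: g1=0, g2=0, g3=0, g4=1, g5=0 [stuck-at-0], g6=1, g7=0 → 0 — eliminated
Only g4 stuck-at-0 reproduces the observed 1.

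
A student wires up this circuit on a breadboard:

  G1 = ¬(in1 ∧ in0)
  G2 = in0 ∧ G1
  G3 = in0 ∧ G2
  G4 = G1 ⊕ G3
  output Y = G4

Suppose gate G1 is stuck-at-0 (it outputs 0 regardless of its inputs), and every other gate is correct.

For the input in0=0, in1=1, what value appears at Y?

Propagate with G1 forced: G1=0 [stuck-at-0], G2=0, G3=0, G4=0.
So Y = 0. (Without the fault it would be 1.)

0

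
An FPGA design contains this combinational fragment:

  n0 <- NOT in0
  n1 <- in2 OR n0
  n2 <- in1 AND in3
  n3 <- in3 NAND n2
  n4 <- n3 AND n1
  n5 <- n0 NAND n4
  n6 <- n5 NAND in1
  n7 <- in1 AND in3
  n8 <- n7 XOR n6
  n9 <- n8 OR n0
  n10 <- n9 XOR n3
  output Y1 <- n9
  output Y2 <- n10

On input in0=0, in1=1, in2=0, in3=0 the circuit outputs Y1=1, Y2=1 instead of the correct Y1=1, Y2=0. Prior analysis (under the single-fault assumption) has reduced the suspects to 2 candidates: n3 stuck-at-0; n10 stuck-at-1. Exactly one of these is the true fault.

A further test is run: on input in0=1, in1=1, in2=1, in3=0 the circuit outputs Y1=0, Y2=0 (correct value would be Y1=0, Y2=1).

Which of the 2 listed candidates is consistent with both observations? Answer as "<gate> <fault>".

n3 stuck-at-0

Evaluate each candidate on input in0=1, in1=1, in2=1, in3=0:
  n3 stuck-at-0: n0=0, n1=1, n2=0, n3=0 [stuck-at-0], n4=0, n5=1, n6=0, n7=0, n8=0, n9=0, n10=0 → Y1=0, Y2=0 — matches
  n10 stuck-at-1: n0=0, n1=1, n2=0, n3=1, n4=1, n5=1, n6=0, n7=0, n8=0, n9=0, n10=1 [stuck-at-1] → Y1=0, Y2=1 — eliminated
Only n3 stuck-at-0 reproduces the observed Y1=0, Y2=0.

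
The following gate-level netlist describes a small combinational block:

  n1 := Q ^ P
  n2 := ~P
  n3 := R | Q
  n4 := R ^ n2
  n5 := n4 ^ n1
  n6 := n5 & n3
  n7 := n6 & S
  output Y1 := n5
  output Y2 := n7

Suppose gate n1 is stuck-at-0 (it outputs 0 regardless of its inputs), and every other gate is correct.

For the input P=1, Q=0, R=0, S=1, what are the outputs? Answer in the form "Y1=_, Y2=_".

Y1=0, Y2=0

Propagate with n1 forced: n1=0 [stuck-at-0], n2=0, n3=0, n4=0, n5=0, n6=0, n7=0.
So the outputs are Y1=0, Y2=0. (Without the fault they would be Y1=1, Y2=0.)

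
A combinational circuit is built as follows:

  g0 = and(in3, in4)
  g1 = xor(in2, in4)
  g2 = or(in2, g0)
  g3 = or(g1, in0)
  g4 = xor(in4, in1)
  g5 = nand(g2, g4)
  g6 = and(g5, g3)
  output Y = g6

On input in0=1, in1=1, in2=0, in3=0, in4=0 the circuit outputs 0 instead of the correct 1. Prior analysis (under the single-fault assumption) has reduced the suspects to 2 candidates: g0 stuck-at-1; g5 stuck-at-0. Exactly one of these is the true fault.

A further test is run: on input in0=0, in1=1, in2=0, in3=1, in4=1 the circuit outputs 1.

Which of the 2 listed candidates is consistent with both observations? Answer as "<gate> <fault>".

g0 stuck-at-1

Evaluate each candidate on input in0=0, in1=1, in2=0, in3=1, in4=1:
  g0 stuck-at-1: g0=1 [stuck-at-1], g1=1, g2=1, g3=1, g4=0, g5=1, g6=1 → 1 — matches
  g5 stuck-at-0: g0=1, g1=1, g2=1, g3=1, g4=0, g5=0 [stuck-at-0], g6=0 → 0 — eliminated
Only g0 stuck-at-1 reproduces the observed 1.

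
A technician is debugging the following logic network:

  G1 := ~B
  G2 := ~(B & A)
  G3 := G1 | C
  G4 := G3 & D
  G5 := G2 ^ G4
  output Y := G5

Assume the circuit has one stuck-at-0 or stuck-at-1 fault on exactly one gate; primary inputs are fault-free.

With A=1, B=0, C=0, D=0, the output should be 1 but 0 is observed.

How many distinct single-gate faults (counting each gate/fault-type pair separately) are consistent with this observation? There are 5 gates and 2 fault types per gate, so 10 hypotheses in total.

Fault-free: G1=1, G2=1, G3=1, G4=0, G5=1 → 1. Observed 0.
  G1 stuck-at-0: output 1 ✗
  G1 stuck-at-1: output 1 ✗
  G2 stuck-at-0: output 0 ✓
  G2 stuck-at-1: output 1 ✗
  G3 stuck-at-0: output 1 ✗
  G3 stuck-at-1: output 1 ✗
  G4 stuck-at-0: output 1 ✗
  G4 stuck-at-1: output 0 ✓
  G5 stuck-at-0: output 0 ✓
  G5 stuck-at-1: output 1 ✗
Consistent faults: {G2 stuck-at-0, G4 stuck-at-1, G5 stuck-at-0} — 3 in all.

3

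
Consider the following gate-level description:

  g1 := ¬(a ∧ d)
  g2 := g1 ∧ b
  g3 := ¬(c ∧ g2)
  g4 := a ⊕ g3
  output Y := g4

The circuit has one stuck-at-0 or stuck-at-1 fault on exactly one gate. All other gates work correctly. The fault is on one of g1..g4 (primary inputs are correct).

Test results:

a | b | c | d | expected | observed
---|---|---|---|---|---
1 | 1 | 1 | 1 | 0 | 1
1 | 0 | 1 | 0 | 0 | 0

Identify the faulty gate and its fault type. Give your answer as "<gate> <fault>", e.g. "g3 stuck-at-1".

g1 stuck-at-1

Fault-free values for test 1 (a=1, b=1, c=1, d=1): g1=0, g2=0, g3=1, g4=0, giving Y=0. Observed 1.
Test 1: faults giving observed 1 are {g1 stuck-at-1, g2 stuck-at-1, g3 stuck-at-0, g4 stuck-at-1}.
Test 2 (a=1, b=0, c=1, d=0): fault-free g1=1, g2=0, g3=1, g4=0 → 0; observed 0. Eliminates g2 stuck-at-1, g3 stuck-at-0, g4 stuck-at-1.
Only g1 stuck-at-1 is consistent with every test.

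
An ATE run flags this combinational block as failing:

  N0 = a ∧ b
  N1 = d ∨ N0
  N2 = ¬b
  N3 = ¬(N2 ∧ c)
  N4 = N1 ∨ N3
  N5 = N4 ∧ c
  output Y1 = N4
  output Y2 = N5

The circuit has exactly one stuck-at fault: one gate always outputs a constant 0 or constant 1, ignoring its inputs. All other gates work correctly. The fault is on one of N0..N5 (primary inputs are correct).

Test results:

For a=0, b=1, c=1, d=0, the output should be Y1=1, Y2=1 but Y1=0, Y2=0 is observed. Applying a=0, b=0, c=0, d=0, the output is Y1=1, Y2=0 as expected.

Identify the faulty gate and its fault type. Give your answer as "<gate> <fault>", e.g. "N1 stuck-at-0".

N2 stuck-at-1

Fault-free values for test 1 (a=0, b=1, c=1, d=0): N0=0, N1=0, N2=0, N3=1, N4=1, N5=1, giving Y1=1, Y2=1. Observed Y1=0, Y2=0.
Test 1: faults giving observed Y1=0, Y2=0 are {N2 stuck-at-1, N3 stuck-at-0, N4 stuck-at-0}.
Test 2 (a=0, b=0, c=0, d=0): fault-free N0=0, N1=0, N2=1, N3=1, N4=1, N5=0 → Y1=1, Y2=0; observed Y1=1, Y2=0. Eliminates N3 stuck-at-0, N4 stuck-at-0.
Only N2 stuck-at-1 is consistent with every test.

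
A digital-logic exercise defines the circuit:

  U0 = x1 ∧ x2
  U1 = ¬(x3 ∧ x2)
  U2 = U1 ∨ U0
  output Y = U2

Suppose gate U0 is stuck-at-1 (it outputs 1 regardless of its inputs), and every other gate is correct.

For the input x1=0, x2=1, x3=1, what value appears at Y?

Propagate with U0 forced: U0=1 [stuck-at-1], U1=0, U2=1.
So Y = 1. (Without the fault it would be 0.)

1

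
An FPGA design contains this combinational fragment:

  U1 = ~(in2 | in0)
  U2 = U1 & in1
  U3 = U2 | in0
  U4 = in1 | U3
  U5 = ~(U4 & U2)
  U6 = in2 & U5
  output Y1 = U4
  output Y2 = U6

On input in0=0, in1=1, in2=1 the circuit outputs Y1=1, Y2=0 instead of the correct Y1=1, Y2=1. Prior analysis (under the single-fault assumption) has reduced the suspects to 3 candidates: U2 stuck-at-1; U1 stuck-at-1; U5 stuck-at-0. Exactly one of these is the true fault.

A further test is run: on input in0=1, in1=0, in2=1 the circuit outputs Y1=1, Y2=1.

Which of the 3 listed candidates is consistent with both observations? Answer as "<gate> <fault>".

Evaluate each candidate on input in0=1, in1=0, in2=1:
  U2 stuck-at-1: U1=0, U2=1 [stuck-at-1], U3=1, U4=1, U5=0, U6=0 → Y1=1, Y2=0 — eliminated
  U1 stuck-at-1: U1=1 [stuck-at-1], U2=0, U3=1, U4=1, U5=1, U6=1 → Y1=1, Y2=1 — matches
  U5 stuck-at-0: U1=0, U2=0, U3=1, U4=1, U5=0 [stuck-at-0], U6=0 → Y1=1, Y2=0 — eliminated
Only U1 stuck-at-1 reproduces the observed Y1=1, Y2=1.

U1 stuck-at-1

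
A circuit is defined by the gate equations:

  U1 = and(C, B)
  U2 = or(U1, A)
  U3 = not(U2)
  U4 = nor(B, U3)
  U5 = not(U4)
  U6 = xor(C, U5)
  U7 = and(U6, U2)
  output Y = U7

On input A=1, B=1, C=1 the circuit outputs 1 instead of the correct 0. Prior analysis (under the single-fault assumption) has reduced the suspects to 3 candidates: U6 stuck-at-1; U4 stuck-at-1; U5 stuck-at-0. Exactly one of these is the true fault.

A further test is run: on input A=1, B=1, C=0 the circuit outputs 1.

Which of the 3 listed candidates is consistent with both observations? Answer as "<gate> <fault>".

U6 stuck-at-1

Evaluate each candidate on input A=1, B=1, C=0:
  U6 stuck-at-1: U1=0, U2=1, U3=0, U4=0, U5=1, U6=1 [stuck-at-1], U7=1 → 1 — matches
  U4 stuck-at-1: U1=0, U2=1, U3=0, U4=1 [stuck-at-1], U5=0, U6=0, U7=0 → 0 — eliminated
  U5 stuck-at-0: U1=0, U2=1, U3=0, U4=0, U5=0 [stuck-at-0], U6=0, U7=0 → 0 — eliminated
Only U6 stuck-at-1 reproduces the observed 1.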